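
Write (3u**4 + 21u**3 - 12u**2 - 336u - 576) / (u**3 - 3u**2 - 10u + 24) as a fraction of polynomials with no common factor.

(3u**2 + 24u + 48)/(u - 2)

Euclidean algorithm in ℚ[u]:
  3u**4 + 21u**3 - 12u**2 - 336u - 576 = (3u + 30)(u**3 - 3u**2 - 10u + 24) + (108u**2 - 108u - 1296)
  u**3 - 3u**2 - 10u + 24 = ((1/108)u - 1/54)(108u**2 - 108u - 1296) + (0)
Last nonzero remainder: 108u**2 - 108u - 1296. Dividing through by 108 gives the monic gcd u**2 - u - 12.
Cancel u**2 - u - 12 from numerator and denominator to get the reduced form.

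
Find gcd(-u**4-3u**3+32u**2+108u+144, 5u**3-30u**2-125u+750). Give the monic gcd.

Euclidean algorithm in ℚ[u]:
  -u**4-3u**3+32u**2+108u+144 = (-(1/5)u-9/5)(5u**3-30u**2-125u+750) + (-47u**2+33u+1494)
  5u**3-30u**2-125u+750 = (-(5/47)u+1245/2209)(-47u**2+33u+1494) + ((33880/2209)u-203280/2209)
  -47u**2+33u+1494 = (-(103823/33880)u-550041/33880)((33880/2209)u-203280/2209) + (0)
Last nonzero remainder: (33880/2209)u-203280/2209. Dividing through by 33880/2209 gives the monic gcd u-6.

u-6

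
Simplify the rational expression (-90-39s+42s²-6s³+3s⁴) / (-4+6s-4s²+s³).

Apply the Euclidean algorithm:
  3s⁴-6s³+42s²-39s-90 = (3s+6)(s³-4s²+6s-4) + (48s²-63s-66)
  s³-4s²+6s-4 = ((1/48)s-43/768)(48s²-63s-66) + ((985/256)s-985/128)
  48s²-63s-66 = ((12288/985)s+8448/985)((985/256)s-985/128) + (0)
Last nonzero remainder: (985/256)s-985/128. Dividing through by 985/256 gives the monic gcd s-2.
Cancel s-2 from numerator and denominator to get the reduced form.

(45+42s+3s³)/(2-2s+s²)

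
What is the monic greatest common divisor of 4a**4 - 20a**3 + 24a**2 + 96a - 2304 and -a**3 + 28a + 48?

Repeated division with remainder:
  4a**4 - 20a**3 + 24a**2 + 96a - 2304 = (-4a + 20)(-a**3 + 28a + 48) + (136a**2 - 272a - 3264)
  -a**3 + 28a + 48 = (-(1/136)a - 1/68)(136a**2 - 272a - 3264) + (0)
Last nonzero remainder: 136a**2 - 272a - 3264. Dividing through by 136 gives the monic gcd a**2 - 2a - 24.

a**2 - 2a - 24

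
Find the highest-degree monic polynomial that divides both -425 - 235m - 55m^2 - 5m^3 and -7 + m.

1

By polynomial division,
  -5m^3 - 55m^2 - 235m - 425 = (-5m^2 - 90m - 865)(m - 7) + (-6480)
  m - 7 = (-(1/6480)m + 7/6480)(-6480) + (0)
The last nonzero remainder is the constant -6480, so the polynomials are coprime and gcd = 1.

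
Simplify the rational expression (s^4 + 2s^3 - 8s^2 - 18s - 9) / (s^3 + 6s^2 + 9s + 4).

Apply the Euclidean algorithm:
  s^4 + 2s^3 - 8s^2 - 18s - 9 = (s - 4)(s^3 + 6s^2 + 9s + 4) + (7s^2 + 14s + 7)
  s^3 + 6s^2 + 9s + 4 = ((1/7)s + 4/7)(7s^2 + 14s + 7) + (0)
Last nonzero remainder: 7s^2 + 14s + 7. Dividing through by 7 gives the monic gcd s^2 + 2s + 1.
Cancel s^2 + 2s + 1 from numerator and denominator to get the reduced form.

(s^2 - 9)/(s + 4)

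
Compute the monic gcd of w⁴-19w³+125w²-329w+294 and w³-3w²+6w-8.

w-2

Apply the Euclidean algorithm:
  w⁴-19w³+125w²-329w+294 = (w-16)(w³-3w²+6w-8) + (71w²-225w+166)
  w³-3w²+6w-8 = ((1/71)w+12/5041)(71w²-225w+166) + ((21160/5041)w-42320/5041)
  71w²-225w+166 = ((357911/21160)w-418403/21160)((21160/5041)w-42320/5041) + (0)
Last nonzero remainder: (21160/5041)w-42320/5041. Dividing through by 21160/5041 gives the monic gcd w-2.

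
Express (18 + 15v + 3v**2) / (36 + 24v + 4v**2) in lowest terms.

Repeated division with remainder:
  3v**2 + 15v + 18 = (3/4)(4v**2 + 24v + 36) + (-3v - 9)
  4v**2 + 24v + 36 = (-(4/3)v - 4)(-3v - 9) + (0)
Last nonzero remainder: -3v - 9. Dividing through by -3 gives the monic gcd v + 3.
Cancel v + 3 from numerator and denominator to get the reduced form.

(6 + 3v)/(12 + 4v)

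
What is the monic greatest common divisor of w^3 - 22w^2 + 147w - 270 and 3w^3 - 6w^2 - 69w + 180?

By polynomial division,
  w^3 - 22w^2 + 147w - 270 = (1/3)(3w^3 - 6w^2 - 69w + 180) + (-20w^2 + 170w - 330)
  3w^3 - 6w^2 - 69w + 180 = (-(3/20)w - 39/40)(-20w^2 + 170w - 330) + ((189/4)w - 567/4)
  -20w^2 + 170w - 330 = (-(80/189)w + 440/189)((189/4)w - 567/4) + (0)
Last nonzero remainder: (189/4)w - 567/4. Dividing through by 189/4 gives the monic gcd w - 3.

w - 3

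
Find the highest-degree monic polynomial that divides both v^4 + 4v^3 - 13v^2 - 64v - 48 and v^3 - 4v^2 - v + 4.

v^2 - 3v - 4

By polynomial division,
  v^4 + 4v^3 - 13v^2 - 64v - 48 = (v + 8)(v^3 - 4v^2 - v + 4) + (20v^2 - 60v - 80)
  v^3 - 4v^2 - v + 4 = ((1/20)v - 1/20)(20v^2 - 60v - 80) + (0)
Last nonzero remainder: 20v^2 - 60v - 80. Dividing through by 20 gives the monic gcd v^2 - 3v - 4.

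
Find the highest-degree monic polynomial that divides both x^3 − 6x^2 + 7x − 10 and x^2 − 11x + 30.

By polynomial division,
  x^3 − 6x^2 + 7x − 10 = (x + 5)(x^2 − 11x + 30) + (32x − 160)
  x^2 − 11x + 30 = ((1/32)x − 3/16)(32x − 160) + (0)
Last nonzero remainder: 32x − 160. Dividing through by 32 gives the monic gcd x − 5.

x − 5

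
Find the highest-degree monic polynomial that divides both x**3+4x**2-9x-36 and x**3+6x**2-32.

x+4

By polynomial division,
  x**3+4x**2-9x-36 = (x**3+6x**2-32) + (-2x**2-9x-4)
  x**3+6x**2-32 = (-(1/2)x-3/4)(-2x**2-9x-4) + (-(35/4)x-35)
  -2x**2-9x-4 = ((8/35)x+4/35)(-(35/4)x-35) + (0)
Last nonzero remainder: -(35/4)x-35. Dividing through by -35/4 gives the monic gcd x+4.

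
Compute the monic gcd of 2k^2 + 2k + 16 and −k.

1

Repeated division with remainder:
  2k^2 + 2k + 16 = (−2k − 2)(−k) + (16)
  −k = (−(1/16)k)(16) + (0)
The last nonzero remainder is the constant 16, so the polynomials are coprime and gcd = 1.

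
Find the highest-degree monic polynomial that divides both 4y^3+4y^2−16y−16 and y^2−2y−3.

y+1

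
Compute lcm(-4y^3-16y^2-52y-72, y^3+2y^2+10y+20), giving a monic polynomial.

Euclidean algorithm in ℚ[y]:
  -4y^3-16y^2-52y-72 = (-4)(y^3+2y^2+10y+20) + (-8y^2-12y+8)
  y^3+2y^2+10y+20 = (-(1/8)y-1/16)(-8y^2-12y+8) + ((41/4)y+41/2)
  -8y^2-12y+8 = (-(32/41)y+16/41)((41/4)y+41/2) + (0)
Last nonzero remainder: (41/4)y+41/2. Dividing through by 41/4 gives the monic gcd y+2.
Then lcm(f, g) = f·g / gcd(f, g); expanding and making the result monic gives the answer.

y^5+4y^4+23y^3+58y^2+130y+180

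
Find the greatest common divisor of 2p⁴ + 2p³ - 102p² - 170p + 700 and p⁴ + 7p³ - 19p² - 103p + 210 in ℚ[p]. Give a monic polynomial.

Apply the Euclidean algorithm:
  2p⁴ + 2p³ - 102p² - 170p + 700 = (2)(p⁴ + 7p³ - 19p² - 103p + 210) + (-12p³ - 64p² + 36p + 280)
  p⁴ + 7p³ - 19p² - 103p + 210 = (-(1/12)p - 5/36)(-12p³ - 64p² + 36p + 280) + (-(224/9)p² - (224/3)p + 2240/9)
  -12p³ - 64p² + 36p + 280 = ((27/56)p + 9/8)(-(224/9)p² - (224/3)p + 2240/9) + (0)
Last nonzero remainder: -(224/9)p² - (224/3)p + 2240/9. Dividing through by -224/9 gives the monic gcd p² + 3p - 10.

p² + 3p - 10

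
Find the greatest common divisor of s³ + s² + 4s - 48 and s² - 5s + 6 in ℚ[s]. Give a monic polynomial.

s - 3

Repeated division with remainder:
  s³ + s² + 4s - 48 = (s + 6)(s² - 5s + 6) + (28s - 84)
  s² - 5s + 6 = ((1/28)s - 1/14)(28s - 84) + (0)
Last nonzero remainder: 28s - 84. Dividing through by 28 gives the monic gcd s - 3.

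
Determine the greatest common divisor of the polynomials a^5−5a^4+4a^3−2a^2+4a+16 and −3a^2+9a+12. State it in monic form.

Repeated division with remainder:
  a^5−5a^4+4a^3−2a^2+4a+16 = (−(1/3)a^3+(2/3)a^2−(2/3)a+4/3)(−3a^2+9a+12) + (0)
Last nonzero remainder: −3a^2+9a+12. Dividing through by −3 gives the monic gcd a^2−3a−4.

a^2−3a−4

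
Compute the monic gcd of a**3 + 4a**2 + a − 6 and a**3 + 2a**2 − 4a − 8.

a + 2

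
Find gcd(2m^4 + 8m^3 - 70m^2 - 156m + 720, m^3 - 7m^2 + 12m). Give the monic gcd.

m^2 - 7m + 12

Repeated division with remainder:
  2m^4 + 8m^3 - 70m^2 - 156m + 720 = (2m + 22)(m^3 - 7m^2 + 12m) + (60m^2 - 420m + 720)
  m^3 - 7m^2 + 12m = ((1/60)m)(60m^2 - 420m + 720) + (0)
Last nonzero remainder: 60m^2 - 420m + 720. Dividing through by 60 gives the monic gcd m^2 - 7m + 12.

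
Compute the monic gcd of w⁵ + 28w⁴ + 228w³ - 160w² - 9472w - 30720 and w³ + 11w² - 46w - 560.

w² + 18w + 80

Repeated division with remainder:
  w⁵ + 28w⁴ + 228w³ - 160w² - 9472w - 30720 = (w² + 17w + 87)(w³ + 11w² - 46w - 560) + (225w² + 4050w + 18000)
  w³ + 11w² - 46w - 560 = ((1/225)w - 7/225)(225w² + 4050w + 18000) + (0)
Last nonzero remainder: 225w² + 4050w + 18000. Dividing through by 225 gives the monic gcd w² + 18w + 80.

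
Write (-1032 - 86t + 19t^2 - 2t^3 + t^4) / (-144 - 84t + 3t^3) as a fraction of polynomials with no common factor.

(43 + t^2)/(6 + 3t)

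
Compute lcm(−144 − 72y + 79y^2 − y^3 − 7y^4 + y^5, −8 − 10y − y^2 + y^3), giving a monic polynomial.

Euclidean algorithm in ℚ[y]:
  y^5 − 7y^4 − y^3 + 79y^2 − 72y − 144 = (y^2 − 6y + 3)(y^3 − y^2 − 10y − 8) + (30y^2 − 90y − 120)
  y^3 − y^2 − 10y − 8 = ((1/30)y + 1/15)(30y^2 − 90y − 120) + (0)
Last nonzero remainder: 30y^2 − 90y − 120. Dividing through by 30 gives the monic gcd y^2 − 3y − 4.
Then lcm(f, g) = f·g / gcd(f, g); expanding and making the result monic gives the answer.

−288 − 288y + 86y^2 + 77y^3 − 15y^4 − 5y^5 + y^6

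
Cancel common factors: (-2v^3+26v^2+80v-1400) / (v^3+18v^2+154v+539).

By polynomial division,
  -2v^3+26v^2+80v-1400 = (-2)(v^3+18v^2+154v+539) + (62v^2+388v-322)
  v^3+18v^2+154v+539 = ((1/62)v+182/961)(62v^2+388v-322) + ((82369/961)v+576583/961)
  62v^2+388v-322 = ((59582/82369)v-44206/82369)((82369/961)v+576583/961) + (0)
Last nonzero remainder: (82369/961)v+576583/961. Dividing through by 82369/961 gives the monic gcd v+7.
Cancel v+7 from numerator and denominator to get the reduced form.

(-2v^2+40v-200)/(v^2+11v+77)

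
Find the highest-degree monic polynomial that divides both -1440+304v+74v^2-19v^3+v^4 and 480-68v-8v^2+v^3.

By polynomial division,
  v^4-19v^3+74v^2+304v-1440 = (v-11)(v^3-8v^2-68v+480) + (54v^2-924v+3840)
  v^3-8v^2-68v+480 = ((1/54)v+41/243)(54v^2-924v+3840) + ((1360/81)v-13600/81)
  54v^2-924v+3840 = ((2187/680)v-1944/85)((1360/81)v-13600/81) + (0)
Last nonzero remainder: (1360/81)v-13600/81. Dividing through by 1360/81 gives the monic gcd v-10.

-10+v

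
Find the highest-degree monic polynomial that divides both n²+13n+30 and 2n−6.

Euclidean algorithm in ℚ[n]:
  n²+13n+30 = ((1/2)n+8)(2n−6) + (78)
  2n−6 = ((1/39)n−1/13)(78) + (0)
The last nonzero remainder is the constant 78, so the polynomials are coprime and gcd = 1.

1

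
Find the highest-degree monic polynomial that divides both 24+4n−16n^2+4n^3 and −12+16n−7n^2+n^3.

Repeated division with remainder:
  4n^3−16n^2+4n+24 = (4)(n^3−7n^2+16n−12) + (12n^2−60n+72)
  n^3−7n^2+16n−12 = ((1/12)n−1/6)(12n^2−60n+72) + (0)
Last nonzero remainder: 12n^2−60n+72. Dividing through by 12 gives the monic gcd n^2−5n+6.

6−5n+n^2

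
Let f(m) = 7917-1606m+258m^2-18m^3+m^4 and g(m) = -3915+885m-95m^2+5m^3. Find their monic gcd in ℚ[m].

Apply the Euclidean algorithm:
  m^4-18m^3+258m^2-1606m+7917 = ((1/5)m+1/5)(5m^3-95m^2+885m-3915) + (100m^2-1000m+8700)
  5m^3-95m^2+885m-3915 = ((1/20)m-9/20)(100m^2-1000m+8700) + (0)
Last nonzero remainder: 100m^2-1000m+8700. Dividing through by 100 gives the monic gcd m^2-10m+87.

87-10m+m^2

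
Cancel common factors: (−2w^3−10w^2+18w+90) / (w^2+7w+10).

(−2w^2+18)/(w+2)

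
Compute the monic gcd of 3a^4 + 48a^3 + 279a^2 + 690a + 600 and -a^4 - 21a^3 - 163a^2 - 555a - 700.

a^3 + 14a^2 + 65a + 100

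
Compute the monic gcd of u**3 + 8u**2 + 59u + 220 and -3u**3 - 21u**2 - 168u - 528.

u**2 + 3u + 44

Apply the Euclidean algorithm:
  u**3 + 8u**2 + 59u + 220 = (-1/3)(-3u**3 - 21u**2 - 168u - 528) + (u**2 + 3u + 44)
  -3u**3 - 21u**2 - 168u - 528 = (-3u - 12)(u**2 + 3u + 44) + (0)
The last nonzero remainder u**2 + 3u + 44 is already monic.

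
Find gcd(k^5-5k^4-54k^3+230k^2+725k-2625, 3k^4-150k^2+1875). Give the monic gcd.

Repeated division with remainder:
  k^5-5k^4-54k^3+230k^2+725k-2625 = ((1/3)k-5/3)(3k^4-150k^2+1875) + (-4k^3-20k^2+100k+500)
  3k^4-150k^2+1875 = (-(3/4)k+15/4)(-4k^3-20k^2+100k+500) + (0)
Last nonzero remainder: -4k^3-20k^2+100k+500. Dividing through by -4 gives the monic gcd k^3+5k^2-25k-125.

k^3+5k^2-25k-125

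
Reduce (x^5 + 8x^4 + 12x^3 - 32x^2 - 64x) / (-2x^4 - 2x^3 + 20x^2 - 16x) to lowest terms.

(-x^2 - 6x - 8)/(2x - 2)

Repeated division with remainder:
  x^5 + 8x^4 + 12x^3 - 32x^2 - 64x = (-(1/2)x - 7/2)(-2x^4 - 2x^3 + 20x^2 - 16x) + (15x^3 + 30x^2 - 120x)
  -2x^4 - 2x^3 + 20x^2 - 16x = (-(2/15)x + 2/15)(15x^3 + 30x^2 - 120x) + (0)
Last nonzero remainder: 15x^3 + 30x^2 - 120x. Dividing through by 15 gives the monic gcd x^3 + 2x^2 - 8x.
Cancel x^3 + 2x^2 - 8x from numerator and denominator to get the reduced form.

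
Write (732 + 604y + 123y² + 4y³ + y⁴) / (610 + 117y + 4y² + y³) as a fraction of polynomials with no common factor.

Repeated division with remainder:
  y⁴ + 4y³ + 123y² + 604y + 732 = (y)(y³ + 4y² + 117y + 610) + (6y² − 6y + 732)
  y³ + 4y² + 117y + 610 = ((1/6)y + 5/6)(6y² − 6y + 732) + (0)
Last nonzero remainder: 6y² − 6y + 732. Dividing through by 6 gives the monic gcd y² − y + 122.
Cancel y² − y + 122 from numerator and denominator to get the reduced form.

(6 + 5y + y²)/(5 + y)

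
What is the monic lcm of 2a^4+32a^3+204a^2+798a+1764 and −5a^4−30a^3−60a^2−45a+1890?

Repeated division with remainder:
  2a^4+32a^3+204a^2+798a+1764 = (−2/5)(−5a^4−30a^3−60a^2−45a+1890) + (20a^3+180a^2+780a+2520)
  −5a^4−30a^3−60a^2−45a+1890 = (−(1/4)a+3/4)(20a^3+180a^2+780a+2520) + (0)
Last nonzero remainder: 20a^3+180a^2+780a+2520. Dividing through by 20 gives the monic gcd a^3+9a^2+39a+126.
Then lcm(f, g) = f·g / gcd(f, g); expanding and making the result monic gives the answer.

a^5+13a^4+54a^3+93a^2−315a−2646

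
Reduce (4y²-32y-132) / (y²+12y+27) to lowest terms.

By polynomial division,
  4y²-32y-132 = (4)(y²+12y+27) + (-80y-240)
  y²+12y+27 = (-(1/80)y-9/80)(-80y-240) + (0)
Last nonzero remainder: -80y-240. Dividing through by -80 gives the monic gcd y+3.
Cancel y+3 from numerator and denominator to get the reduced form.

(4y-44)/(y+9)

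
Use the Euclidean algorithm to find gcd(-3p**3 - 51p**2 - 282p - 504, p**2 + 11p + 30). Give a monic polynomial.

p + 6

Repeated division with remainder:
  -3p**3 - 51p**2 - 282p - 504 = (-3p - 18)(p**2 + 11p + 30) + (6p + 36)
  p**2 + 11p + 30 = ((1/6)p + 5/6)(6p + 36) + (0)
Last nonzero remainder: 6p + 36. Dividing through by 6 gives the monic gcd p + 6.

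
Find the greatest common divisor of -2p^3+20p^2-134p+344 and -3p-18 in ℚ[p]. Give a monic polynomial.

Euclidean algorithm in ℚ[p]:
  -2p^3+20p^2-134p+344 = ((2/3)p^2-(32/3)p+326/3)(-3p-18) + (2300)
  -3p-18 = (-(3/2300)p-9/1150)(2300) + (0)
The last nonzero remainder is the constant 2300, so the polynomials are coprime and gcd = 1.

1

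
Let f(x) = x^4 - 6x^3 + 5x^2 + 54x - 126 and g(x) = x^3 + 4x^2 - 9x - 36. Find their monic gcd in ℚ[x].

x^2 - 9

By polynomial division,
  x^4 - 6x^3 + 5x^2 + 54x - 126 = (x - 10)(x^3 + 4x^2 - 9x - 36) + (54x^2 - 486)
  x^3 + 4x^2 - 9x - 36 = ((1/54)x + 2/27)(54x^2 - 486) + (0)
Last nonzero remainder: 54x^2 - 486. Dividing through by 54 gives the monic gcd x^2 - 9.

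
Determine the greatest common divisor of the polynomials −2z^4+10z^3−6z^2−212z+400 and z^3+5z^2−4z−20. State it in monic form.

Apply the Euclidean algorithm:
  −2z^4+10z^3−6z^2−212z+400 = (−2z+20)(z^3+5z^2−4z−20) + (−114z^2−172z+800)
  z^3+5z^2−4z−20 = (−(1/114)z−199/6498)(−114z^2−172z+800) + (−(7310/3249)z+14620/3249)
  −114z^2−172z+800 = ((185193/3655)z+129960/731)(−(7310/3249)z+14620/3249) + (0)
Last nonzero remainder: −(7310/3249)z+14620/3249. Dividing through by −7310/3249 gives the monic gcd z−2.

z−2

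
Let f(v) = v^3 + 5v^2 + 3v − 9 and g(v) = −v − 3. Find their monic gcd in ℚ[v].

Euclidean algorithm in ℚ[v]:
  v^3 + 5v^2 + 3v − 9 = (−v^2 − 2v + 3)(−v − 3) + (0)
Last nonzero remainder: −v − 3. Dividing through by −1 gives the monic gcd v + 3.

v + 3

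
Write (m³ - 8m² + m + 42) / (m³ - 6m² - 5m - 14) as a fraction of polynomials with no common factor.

(m² - m - 6)/(m² + m + 2)

By polynomial division,
  m³ - 8m² + m + 42 = (m³ - 6m² - 5m - 14) + (-2m² + 6m + 56)
  m³ - 6m² - 5m - 14 = (-(1/2)m + 3/2)(-2m² + 6m + 56) + (14m - 98)
  -2m² + 6m + 56 = (-(1/7)m - 4/7)(14m - 98) + (0)
Last nonzero remainder: 14m - 98. Dividing through by 14 gives the monic gcd m - 7.
Cancel m - 7 from numerator and denominator to get the reduced form.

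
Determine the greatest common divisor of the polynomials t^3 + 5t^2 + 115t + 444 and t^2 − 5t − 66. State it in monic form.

1

By polynomial division,
  t^3 + 5t^2 + 115t + 444 = (t + 10)(t^2 − 5t − 66) + (231t + 1104)
  t^2 − 5t − 66 = ((1/231)t − 251/5929)(231t + 1104) + (−114210/5929)
  231t + 1104 = (−(456533/38070)t − 1090936/19035)(−114210/5929) + (0)
The last nonzero remainder is the constant −114210/5929, so the polynomials are coprime and gcd = 1.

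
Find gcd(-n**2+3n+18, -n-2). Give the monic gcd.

1

Euclidean algorithm in ℚ[n]:
  -n**2+3n+18 = (n-5)(-n-2) + (8)
  -n-2 = (-(1/8)n-1/4)(8) + (0)
The last nonzero remainder is the constant 8, so the polynomials are coprime and gcd = 1.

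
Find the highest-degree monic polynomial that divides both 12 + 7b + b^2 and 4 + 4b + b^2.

Euclidean algorithm in ℚ[b]:
  b^2 + 7b + 12 = (b^2 + 4b + 4) + (3b + 8)
  b^2 + 4b + 4 = ((1/3)b + 4/9)(3b + 8) + (4/9)
  3b + 8 = ((27/4)b + 18)(4/9) + (0)
The last nonzero remainder is the constant 4/9, so the polynomials are coprime and gcd = 1.

1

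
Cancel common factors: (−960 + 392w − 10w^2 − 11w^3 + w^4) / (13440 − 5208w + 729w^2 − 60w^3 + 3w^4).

(−24 + 2w + w^2)/(336 − 21w + 3w^2)

Repeated division with remainder:
  w^4 − 11w^3 − 10w^2 + 392w − 960 = (1/3)(3w^4 − 60w^3 + 729w^2 − 5208w + 13440) + (9w^3 − 253w^2 + 2128w − 5440)
  3w^4 − 60w^3 + 729w^2 − 5208w + 13440 = ((1/3)w + 73/27)(9w^3 − 253w^2 + 2128w − 5440) + ((19000/27)w^2 − (247000/27)w + 760000/27)
  9w^3 − 253w^2 + 2128w − 5440 = ((243/19000)w − 459/2375)((19000/27)w^2 − (247000/27)w + 760000/27) + (0)
Last nonzero remainder: (19000/27)w^2 − (247000/27)w + 760000/27. Dividing through by 19000/27 gives the monic gcd w^2 − 13w + 40.
Cancel w^2 − 13w + 40 from numerator and denominator to get the reduced form.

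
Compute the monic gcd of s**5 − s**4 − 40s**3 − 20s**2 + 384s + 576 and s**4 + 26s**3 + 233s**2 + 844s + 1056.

s**2 + 7s + 12

Euclidean algorithm in ℚ[s]:
  s**5 − s**4 − 40s**3 − 20s**2 + 384s + 576 = (s − 27)(s**4 + 26s**3 + 233s**2 + 844s + 1056) + (429s**3 + 5427s**2 + 22116s + 29088)
  s**4 + 26s**3 + 233s**2 + 844s + 1056 = ((1/429)s + 1909/61347)(429s**3 + 5427s**2 + 22116s + 29088) + ((257040/20449)s**2 + (1799280/20449)s + 3084480/20449)
  429s**3 + 5427s**2 + 22116s + 29088 = ((2924207/85680)s + 2065349/10710)((257040/20449)s**2 + (1799280/20449)s + 3084480/20449) + (0)
Last nonzero remainder: (257040/20449)s**2 + (1799280/20449)s + 3084480/20449. Dividing through by 257040/20449 gives the monic gcd s**2 + 7s + 12.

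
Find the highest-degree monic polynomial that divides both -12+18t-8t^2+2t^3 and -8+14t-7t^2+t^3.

-1+t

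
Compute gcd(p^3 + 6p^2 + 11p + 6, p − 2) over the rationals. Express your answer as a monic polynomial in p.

1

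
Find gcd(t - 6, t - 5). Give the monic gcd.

1

Repeated division with remainder:
  t - 6 = (t - 5) + (-1)
  t - 5 = (-t + 5)(-1) + (0)
The last nonzero remainder is the constant -1, so the polynomials are coprime and gcd = 1.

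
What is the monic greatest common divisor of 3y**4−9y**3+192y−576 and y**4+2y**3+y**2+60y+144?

By polynomial division,
  3y**4−9y**3+192y−576 = (3)(y**4+2y**3+y**2+60y+144) + (−15y**3−3y**2+12y−1008)
  y**4+2y**3+y**2+60y+144 = (−(1/15)y−3/25)(−15y**3−3y**2+12y−1008) + ((36/25)y**2−(144/25)y+576/25)
  −15y**3−3y**2+12y−1008 = (−(125/12)y−175/4)((36/25)y**2−(144/25)y+576/25) + (0)
Last nonzero remainder: (36/25)y**2−(144/25)y+576/25. Dividing through by 36/25 gives the monic gcd y**2−4y+16.

y**2−4y+16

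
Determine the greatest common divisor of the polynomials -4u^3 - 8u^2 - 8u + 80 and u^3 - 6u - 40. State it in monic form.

u^2 + 4u + 10

Euclidean algorithm in ℚ[u]:
  -4u^3 - 8u^2 - 8u + 80 = (-4)(u^3 - 6u - 40) + (-8u^2 - 32u - 80)
  u^3 - 6u - 40 = (-(1/8)u + 1/2)(-8u^2 - 32u - 80) + (0)
Last nonzero remainder: -8u^2 - 32u - 80. Dividing through by -8 gives the monic gcd u^2 + 4u + 10.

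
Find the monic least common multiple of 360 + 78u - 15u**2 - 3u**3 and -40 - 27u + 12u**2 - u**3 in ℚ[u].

By polynomial division,
  -3u**3 - 15u**2 + 78u + 360 = (3)(-u**3 + 12u**2 - 27u - 40) + (-51u**2 + 159u + 480)
  -u**3 + 12u**2 - 27u - 40 = ((1/51)u - 151/867)(-51u**2 + 159u + 480) + (-(2520/289)u + 12600/289)
  -51u**2 + 159u + 480 = ((4913/840)u + 1156/105)(-(2520/289)u + 12600/289) + (0)
Last nonzero remainder: -(2520/289)u + 12600/289. Dividing through by -2520/289 gives the monic gcd u - 5.
Then lcm(f, g) = f·g / gcd(f, g); expanding and making the result monic gives the answer.

960 + 1048u + 22u**2 - 69u**3 - 2u**4 + u**5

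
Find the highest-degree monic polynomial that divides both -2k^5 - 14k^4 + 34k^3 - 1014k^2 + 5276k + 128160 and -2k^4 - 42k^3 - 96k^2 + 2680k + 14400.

By polynomial division,
  -2k^5 - 14k^4 + 34k^3 - 1014k^2 + 5276k + 128160 = (k - 14)(-2k^4 - 42k^3 - 96k^2 + 2680k + 14400) + (-458k^3 - 5038k^2 + 28396k + 329760)
  -2k^4 - 42k^3 - 96k^2 + 2680k + 14400 = ((1/229)k + 10/229)(-458k^3 - 5038k^2 + 28396k + 329760) + (0)
Last nonzero remainder: -458k^3 - 5038k^2 + 28396k + 329760. Dividing through by -458 gives the monic gcd k^3 + 11k^2 - 62k - 720.

k^3 + 11k^2 - 62k - 720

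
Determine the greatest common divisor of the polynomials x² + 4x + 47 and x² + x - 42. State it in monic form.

1

Repeated division with remainder:
  x² + 4x + 47 = (x² + x - 42) + (3x + 89)
  x² + x - 42 = ((1/3)x - 86/9)(3x + 89) + (7276/9)
  3x + 89 = ((27/7276)x + 801/7276)(7276/9) + (0)
The last nonzero remainder is the constant 7276/9, so the polynomials are coprime and gcd = 1.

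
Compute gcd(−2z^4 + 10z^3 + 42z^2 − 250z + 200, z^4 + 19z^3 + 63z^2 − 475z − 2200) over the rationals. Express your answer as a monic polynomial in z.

z^2 − 25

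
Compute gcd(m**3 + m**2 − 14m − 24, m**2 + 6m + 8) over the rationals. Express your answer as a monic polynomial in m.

m + 2

Euclidean algorithm in ℚ[m]:
  m**3 + m**2 − 14m − 24 = (m − 5)(m**2 + 6m + 8) + (8m + 16)
  m**2 + 6m + 8 = ((1/8)m + 1/2)(8m + 16) + (0)
Last nonzero remainder: 8m + 16. Dividing through by 8 gives the monic gcd m + 2.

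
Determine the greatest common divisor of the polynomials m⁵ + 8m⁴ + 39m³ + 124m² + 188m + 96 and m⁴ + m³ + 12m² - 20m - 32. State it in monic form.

m³ + 3m² + 18m + 16

Euclidean algorithm in ℚ[m]:
  m⁵ + 8m⁴ + 39m³ + 124m² + 188m + 96 = (m + 7)(m⁴ + m³ + 12m² - 20m - 32) + (20m³ + 60m² + 360m + 320)
  m⁴ + m³ + 12m² - 20m - 32 = ((1/20)m - 1/10)(20m³ + 60m² + 360m + 320) + (0)
Last nonzero remainder: 20m³ + 60m² + 360m + 320. Dividing through by 20 gives the monic gcd m³ + 3m² + 18m + 16.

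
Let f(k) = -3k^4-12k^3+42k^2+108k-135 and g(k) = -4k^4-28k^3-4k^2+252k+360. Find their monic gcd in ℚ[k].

k^3+5k^2-9k-45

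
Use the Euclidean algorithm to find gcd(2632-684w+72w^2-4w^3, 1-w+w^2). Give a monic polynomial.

Apply the Euclidean algorithm:
  -4w^3+72w^2-684w+2632 = (-4w+68)(w^2-w+1) + (-612w+2564)
  w^2-w+1 = (-(1/612)w-122/23409)(-612w+2564) + (336217/23409)
  -612w+2564 = (-(14326308/336217)w+60020676/336217)(336217/23409) + (0)
The last nonzero remainder is the constant 336217/23409, so the polynomials are coprime and gcd = 1.

1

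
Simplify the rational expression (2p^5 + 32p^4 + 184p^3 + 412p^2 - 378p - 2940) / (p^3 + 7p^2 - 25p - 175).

(2p^3 + 8p^2 + 18p - 84)/(p - 5)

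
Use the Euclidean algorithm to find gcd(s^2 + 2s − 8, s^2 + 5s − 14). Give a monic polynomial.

Apply the Euclidean algorithm:
  s^2 + 2s − 8 = (s^2 + 5s − 14) + (−3s + 6)
  s^2 + 5s − 14 = (−(1/3)s − 7/3)(−3s + 6) + (0)
Last nonzero remainder: −3s + 6. Dividing through by −3 gives the monic gcd s − 2.

s − 2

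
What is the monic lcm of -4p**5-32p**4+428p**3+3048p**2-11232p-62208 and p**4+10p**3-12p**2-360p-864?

p**7+20p**6+25p**5-1758p**4-10188p**3+21816p**2+287712p+559872

Repeated division with remainder:
  -4p**5-32p**4+428p**3+3048p**2-11232p-62208 = (-4p+8)(p**4+10p**3-12p**2-360p-864) + (300p**3+1704p**2-11808p-55296)
  p**4+10p**3-12p**2-360p-864 = ((1/300)p+9/625)(300p**3+1704p**2-11808p-55296) + ((1764/625)p**2-(3528/625)p-42336/625)
  300p**3+1704p**2-11808p-55296 = ((15625/147)p+40000/49)((1764/625)p**2-(3528/625)p-42336/625) + (0)
Last nonzero remainder: (1764/625)p**2-(3528/625)p-42336/625. Dividing through by 1764/625 gives the monic gcd p**2-2p-24.
Then lcm(f, g) = f·g / gcd(f, g); expanding and making the result monic gives the answer.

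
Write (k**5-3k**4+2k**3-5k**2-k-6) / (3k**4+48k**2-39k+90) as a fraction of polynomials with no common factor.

(k**3-2k**2-2k-3)/(3k**2+3k+45)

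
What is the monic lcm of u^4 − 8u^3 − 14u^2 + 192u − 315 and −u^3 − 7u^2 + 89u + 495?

u^6 − 6u^5 − 129u^4 + 956u^3 + 1455u^2 − 19638u + 31185

By polynomial division,
  u^4 − 8u^3 − 14u^2 + 192u − 315 = (−u + 15)(−u^3 − 7u^2 + 89u + 495) + (180u^2 − 648u − 7740)
  −u^3 − 7u^2 + 89u + 495 = (−(1/180)u − 53/900)(180u^2 − 648u − 7740) + ((196/25)u + 196/5)
  180u^2 − 648u − 7740 = ((1125/49)u − 9675/49)((196/25)u + 196/5) + (0)
Last nonzero remainder: (196/25)u + 196/5. Dividing through by 196/25 gives the monic gcd u + 5.
Then lcm(f, g) = f·g / gcd(f, g); expanding and making the result monic gives the answer.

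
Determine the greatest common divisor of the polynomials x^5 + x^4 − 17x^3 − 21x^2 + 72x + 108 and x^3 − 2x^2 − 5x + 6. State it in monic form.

x^2 − x − 6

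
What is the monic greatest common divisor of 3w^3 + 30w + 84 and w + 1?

By polynomial division,
  3w^3 + 30w + 84 = (3w^2 − 3w + 33)(w + 1) + (51)
  w + 1 = ((1/51)w + 1/51)(51) + (0)
The last nonzero remainder is the constant 51, so the polynomials are coprime and gcd = 1.

1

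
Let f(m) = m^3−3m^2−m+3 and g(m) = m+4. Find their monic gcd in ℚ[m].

By polynomial division,
  m^3−3m^2−m+3 = (m^2−7m+27)(m+4) + (−105)
  m+4 = (−(1/105)m−4/105)(−105) + (0)
The last nonzero remainder is the constant −105, so the polynomials are coprime and gcd = 1.

1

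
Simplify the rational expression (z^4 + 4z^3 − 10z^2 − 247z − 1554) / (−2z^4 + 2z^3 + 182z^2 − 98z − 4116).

(−z^2 − 5z − 37)/(2z^2 − 98)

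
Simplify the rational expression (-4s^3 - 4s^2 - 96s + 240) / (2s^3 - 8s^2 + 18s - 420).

(-2s + 4)/(s - 7)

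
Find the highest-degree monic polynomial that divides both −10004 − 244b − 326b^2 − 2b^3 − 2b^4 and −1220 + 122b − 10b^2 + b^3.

Apply the Euclidean algorithm:
  −2b^4 − 2b^3 − 326b^2 − 244b − 10004 = (−2b − 22)(b^3 − 10b^2 + 122b − 1220) + (−302b^2 − 36844)
  b^3 − 10b^2 + 122b − 1220 = (−(1/302)b + 5/151)(−302b^2 − 36844) + (0)
Last nonzero remainder: −302b^2 − 36844. Dividing through by −302 gives the monic gcd b^2 + 122.

122 + b^2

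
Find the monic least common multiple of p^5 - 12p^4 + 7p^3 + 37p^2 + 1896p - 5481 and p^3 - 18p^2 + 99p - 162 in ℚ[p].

Repeated division with remainder:
  p^5 - 12p^4 + 7p^3 + 37p^2 + 1896p - 5481 = (p^2 + 6p + 16)(p^3 - 18p^2 + 99p - 162) + (-107p^2 + 1284p - 2889)
  p^3 - 18p^2 + 99p - 162 = (-(1/107)p + 6/107)(-107p^2 + 1284p - 2889) + (0)
Last nonzero remainder: -107p^2 + 1284p - 2889. Dividing through by -107 gives the monic gcd p^2 - 12p + 27.
Then lcm(f, g) = f·g / gcd(f, g); expanding and making the result monic gives the answer.

p^6 - 18p^5 + 79p^4 - 5p^3 + 1674p^2 - 16857p + 32886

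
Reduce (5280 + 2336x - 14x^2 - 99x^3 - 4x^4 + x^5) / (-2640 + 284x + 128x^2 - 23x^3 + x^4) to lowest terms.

By polynomial division,
  x^5 - 4x^4 - 99x^3 - 14x^2 + 2336x + 5280 = (x + 19)(x^4 - 23x^3 + 128x^2 + 284x - 2640) + (210x^3 - 2730x^2 - 420x + 55440)
  x^4 - 23x^3 + 128x^2 + 284x - 2640 = ((1/210)x - 1/21)(210x^3 - 2730x^2 - 420x + 55440) + (0)
Last nonzero remainder: 210x^3 - 2730x^2 - 420x + 55440. Dividing through by 210 gives the monic gcd x^3 - 13x^2 - 2x + 264.
Cancel x^3 - 13x^2 - 2x + 264 from numerator and denominator to get the reduced form.

(20 + 9x + x^2)/(-10 + x)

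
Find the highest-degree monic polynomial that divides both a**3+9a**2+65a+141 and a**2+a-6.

Euclidean algorithm in ℚ[a]:
  a**3+9a**2+65a+141 = (a+8)(a**2+a-6) + (63a+189)
  a**2+a-6 = ((1/63)a-2/63)(63a+189) + (0)
Last nonzero remainder: 63a+189. Dividing through by 63 gives the monic gcd a+3.

a+3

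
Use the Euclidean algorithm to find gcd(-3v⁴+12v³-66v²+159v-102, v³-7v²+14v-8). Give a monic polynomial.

Apply the Euclidean algorithm:
  -3v⁴+12v³-66v²+159v-102 = (-3v-9)(v³-7v²+14v-8) + (-87v²+261v-174)
  v³-7v²+14v-8 = (-(1/87)v+4/87)(-87v²+261v-174) + (0)
Last nonzero remainder: -87v²+261v-174. Dividing through by -87 gives the monic gcd v²-3v+2.

v²-3v+2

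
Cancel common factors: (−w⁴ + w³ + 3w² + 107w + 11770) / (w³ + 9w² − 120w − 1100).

(−w² − 107)/(w + 10)

Euclidean algorithm in ℚ[w]:
  −w⁴ + w³ + 3w² + 107w + 11770 = (−w + 10)(w³ + 9w² − 120w − 1100) + (−207w² + 207w + 22770)
  w³ + 9w² − 120w − 1100 = (−(1/207)w − 10/207)(−207w² + 207w + 22770) + (0)
Last nonzero remainder: −207w² + 207w + 22770. Dividing through by −207 gives the monic gcd w² − w − 110.
Cancel w² − w − 110 from numerator and denominator to get the reduced form.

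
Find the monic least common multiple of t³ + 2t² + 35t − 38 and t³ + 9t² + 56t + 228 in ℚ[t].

t⁴ + 8t³ + 47t² + 172t − 228

Repeated division with remainder:
  t³ + 2t² + 35t − 38 = (t³ + 9t² + 56t + 228) + (−7t² − 21t − 266)
  t³ + 9t² + 56t + 228 = (−(1/7)t − 6/7)(−7t² − 21t − 266) + (0)
Last nonzero remainder: −7t² − 21t − 266. Dividing through by −7 gives the monic gcd t² + 3t + 38.
Then lcm(f, g) = f·g / gcd(f, g); expanding and making the result monic gives the answer.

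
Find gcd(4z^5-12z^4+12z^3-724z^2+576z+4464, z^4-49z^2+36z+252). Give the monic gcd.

z^3-7z^2+36

Apply the Euclidean algorithm:
  4z^5-12z^4+12z^3-724z^2+576z+4464 = (4z-12)(z^4-49z^2+36z+252) + (208z^3-1456z^2+7488)
  z^4-49z^2+36z+252 = ((1/208)z+7/208)(208z^3-1456z^2+7488) + (0)
Last nonzero remainder: 208z^3-1456z^2+7488. Dividing through by 208 gives the monic gcd z^3-7z^2+36.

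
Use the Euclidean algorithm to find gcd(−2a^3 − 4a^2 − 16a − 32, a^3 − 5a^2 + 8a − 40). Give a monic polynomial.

By polynomial division,
  −2a^3 − 4a^2 − 16a − 32 = (−2)(a^3 − 5a^2 + 8a − 40) + (−14a^2 − 112)
  a^3 − 5a^2 + 8a − 40 = (−(1/14)a + 5/14)(−14a^2 − 112) + (0)
Last nonzero remainder: −14a^2 − 112. Dividing through by −14 gives the monic gcd a^2 + 8.

a^2 + 8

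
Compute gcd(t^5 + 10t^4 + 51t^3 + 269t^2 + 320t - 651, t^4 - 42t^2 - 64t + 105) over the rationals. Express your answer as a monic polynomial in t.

t^2 + 2t - 3

Apply the Euclidean algorithm:
  t^5 + 10t^4 + 51t^3 + 269t^2 + 320t - 651 = (t + 10)(t^4 - 42t^2 - 64t + 105) + (93t^3 + 753t^2 + 855t - 1701)
  t^4 - 42t^2 - 64t + 105 = ((1/93)t - 251/2883)(93t^3 + 753t^2 + 855t - 1701) + ((13804/961)t^2 + (27608/961)t - 41412/961)
  93t^3 + 753t^2 + 855t - 1701 = ((89373/13804)t + 77841/1972)((13804/961)t^2 + (27608/961)t - 41412/961) + (0)
Last nonzero remainder: (13804/961)t^2 + (27608/961)t - 41412/961. Dividing through by 13804/961 gives the monic gcd t^2 + 2t - 3.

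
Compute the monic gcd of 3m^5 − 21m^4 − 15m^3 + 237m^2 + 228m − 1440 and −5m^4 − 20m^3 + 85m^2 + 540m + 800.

m^3 − 17m − 40

By polynomial division,
  3m^5 − 21m^4 − 15m^3 + 237m^2 + 228m − 1440 = (−(3/5)m + 33/5)(−5m^4 − 20m^3 + 85m^2 + 540m + 800) + (168m^3 − 2856m − 6720)
  −5m^4 − 20m^3 + 85m^2 + 540m + 800 = (−(5/168)m − 5/42)(168m^3 − 2856m − 6720) + (0)
Last nonzero remainder: 168m^3 − 2856m − 6720. Dividing through by 168 gives the monic gcd m^3 − 17m − 40.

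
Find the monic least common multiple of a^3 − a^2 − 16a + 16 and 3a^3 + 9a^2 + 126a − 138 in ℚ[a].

Apply the Euclidean algorithm:
  a^3 − a^2 − 16a + 16 = (1/3)(3a^3 + 9a^2 + 126a − 138) + (−4a^2 − 58a + 62)
  3a^3 + 9a^2 + 126a − 138 = (−(3/4)a + 69/8)(−4a^2 − 58a + 62) + ((2691/4)a − 2691/4)
  −4a^2 − 58a + 62 = (−(16/2691)a − 248/2691)((2691/4)a − 2691/4) + (0)
Last nonzero remainder: (2691/4)a − 2691/4. Dividing through by 2691/4 gives the monic gcd a − 1.
Then lcm(f, g) = f·g / gcd(f, g); expanding and making the result monic gives the answer.

a^5 + 3a^4 + 26a^3 − 94a^2 − 672a + 736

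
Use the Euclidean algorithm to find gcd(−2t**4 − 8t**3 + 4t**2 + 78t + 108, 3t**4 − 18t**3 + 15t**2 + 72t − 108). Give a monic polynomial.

By polynomial division,
  −2t**4 − 8t**3 + 4t**2 + 78t + 108 = (−2/3)(3t**4 − 18t**3 + 15t**2 + 72t − 108) + (−20t**3 + 14t**2 + 126t + 36)
  3t**4 − 18t**3 + 15t**2 + 72t − 108 = (−(3/20)t + 159/200)(−20t**3 + 14t**2 + 126t + 36) + ((2277/100)t**2 − (2277/100)t − 6831/50)
  −20t**3 + 14t**2 + 126t + 36 = (−(2000/2277)t − 200/759)((2277/100)t**2 − (2277/100)t − 6831/50) + (0)
Last nonzero remainder: (2277/100)t**2 − (2277/100)t − 6831/50. Dividing through by 2277/100 gives the monic gcd t**2 − t − 6.

t**2 − t − 6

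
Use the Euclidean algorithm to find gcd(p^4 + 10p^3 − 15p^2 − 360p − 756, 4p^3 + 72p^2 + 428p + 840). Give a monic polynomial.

Repeated division with remainder:
  p^4 + 10p^3 − 15p^2 − 360p − 756 = ((1/4)p − 2)(4p^3 + 72p^2 + 428p + 840) + (22p^2 + 286p + 924)
  4p^3 + 72p^2 + 428p + 840 = ((2/11)p + 10/11)(22p^2 + 286p + 924) + (0)
Last nonzero remainder: 22p^2 + 286p + 924. Dividing through by 22 gives the monic gcd p^2 + 13p + 42.

p^2 + 13p + 42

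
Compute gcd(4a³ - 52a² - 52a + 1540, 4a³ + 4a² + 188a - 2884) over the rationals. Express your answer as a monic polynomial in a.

Repeated division with remainder:
  4a³ - 52a² - 52a + 1540 = (4a³ + 4a² + 188a - 2884) + (-56a² - 240a + 4424)
  4a³ + 4a² + 188a - 2884 = (-(1/14)a + 23/98)(-56a² - 240a + 4424) + ((27456/49)a - 27456/7)
  -56a² - 240a + 4424 = (-(343/3432)a - 3871/3432)((27456/49)a - 27456/7) + (0)
Last nonzero remainder: (27456/49)a - 27456/7. Dividing through by 27456/49 gives the monic gcd a - 7.

a - 7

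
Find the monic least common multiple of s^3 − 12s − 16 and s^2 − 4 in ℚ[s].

Euclidean algorithm in ℚ[s]:
  s^3 − 12s − 16 = (s)(s^2 − 4) + (−8s − 16)
  s^2 − 4 = (−(1/8)s + 1/4)(−8s − 16) + (0)
Last nonzero remainder: −8s − 16. Dividing through by −8 gives the monic gcd s + 2.
Then lcm(f, g) = f·g / gcd(f, g); expanding and making the result monic gives the answer.

s^4 − 2s^3 − 12s^2 + 8s + 32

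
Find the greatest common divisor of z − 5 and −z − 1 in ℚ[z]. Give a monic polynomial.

1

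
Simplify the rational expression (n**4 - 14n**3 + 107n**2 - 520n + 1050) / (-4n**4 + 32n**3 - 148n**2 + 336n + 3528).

(-n**2 + 10n - 25)/(4n**2 - 16n - 84)

By polynomial division,
  n**4 - 14n**3 + 107n**2 - 520n + 1050 = (-1/4)(-4n**4 + 32n**3 - 148n**2 + 336n + 3528) + (-6n**3 + 70n**2 - 436n + 1932)
  -4n**4 + 32n**3 - 148n**2 + 336n + 3528 = ((2/3)n + 22/9)(-6n**3 + 70n**2 - 436n + 1932) + (-(256/9)n**2 + (1024/9)n - 3584/3)
  -6n**3 + 70n**2 - 436n + 1932 = ((27/128)n - 207/128)(-(256/9)n**2 + (1024/9)n - 3584/3) + (0)
Last nonzero remainder: -(256/9)n**2 + (1024/9)n - 3584/3. Dividing through by -256/9 gives the monic gcd n**2 - 4n + 42.
Cancel n**2 - 4n + 42 from numerator and denominator to get the reduced form.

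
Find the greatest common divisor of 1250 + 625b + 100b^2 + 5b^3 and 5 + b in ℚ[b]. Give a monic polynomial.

5 + b

Euclidean algorithm in ℚ[b]:
  5b^3 + 100b^2 + 625b + 1250 = (5b^2 + 75b + 250)(b + 5) + (0)
The last nonzero remainder b + 5 is already monic.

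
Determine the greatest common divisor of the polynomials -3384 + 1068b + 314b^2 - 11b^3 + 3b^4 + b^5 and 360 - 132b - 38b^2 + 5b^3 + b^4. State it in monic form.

By polynomial division,
  b^5 + 3b^4 - 11b^3 + 314b^2 + 1068b - 3384 = (b - 2)(b^4 + 5b^3 - 38b^2 - 132b + 360) + (37b^3 + 370b^2 + 444b - 2664)
  b^4 + 5b^3 - 38b^2 - 132b + 360 = ((1/37)b - 5/37)(37b^3 + 370b^2 + 444b - 2664) + (0)
Last nonzero remainder: 37b^3 + 370b^2 + 444b - 2664. Dividing through by 37 gives the monic gcd b^3 + 10b^2 + 12b - 72.

-72 + 12b + 10b^2 + b^3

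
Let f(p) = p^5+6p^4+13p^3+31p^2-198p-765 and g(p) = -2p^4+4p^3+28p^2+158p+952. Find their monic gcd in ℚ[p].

p^2+p+17

Apply the Euclidean algorithm:
  p^5+6p^4+13p^3+31p^2-198p-765 = (-(1/2)p-4)(-2p^4+4p^3+28p^2+158p+952) + (43p^3+222p^2+910p+3043)
  -2p^4+4p^3+28p^2+158p+952 = (-(2/43)p+616/1849)(43p^3+222p^2+910p+3043) + (-(6720/1849)p^2-(6720/1849)p-114240/1849)
  43p^3+222p^2+910p+3043 = (-(79507/6720)p-330971/6720)(-(6720/1849)p^2-(6720/1849)p-114240/1849) + (0)
Last nonzero remainder: -(6720/1849)p^2-(6720/1849)p-114240/1849. Dividing through by -6720/1849 gives the monic gcd p^2+p+17.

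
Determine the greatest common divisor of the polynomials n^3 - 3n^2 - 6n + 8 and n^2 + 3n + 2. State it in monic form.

Repeated division with remainder:
  n^3 - 3n^2 - 6n + 8 = (n - 6)(n^2 + 3n + 2) + (10n + 20)
  n^2 + 3n + 2 = ((1/10)n + 1/10)(10n + 20) + (0)
Last nonzero remainder: 10n + 20. Dividing through by 10 gives the monic gcd n + 2.

n + 2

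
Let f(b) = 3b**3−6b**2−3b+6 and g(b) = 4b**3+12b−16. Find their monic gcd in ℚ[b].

b−1

Repeated division with remainder:
  3b**3−6b**2−3b+6 = (3/4)(4b**3+12b−16) + (−6b**2−12b+18)
  4b**3+12b−16 = (−(2/3)b+4/3)(−6b**2−12b+18) + (40b−40)
  −6b**2−12b+18 = (−(3/20)b−9/20)(40b−40) + (0)
Last nonzero remainder: 40b−40. Dividing through by 40 gives the monic gcd b−1.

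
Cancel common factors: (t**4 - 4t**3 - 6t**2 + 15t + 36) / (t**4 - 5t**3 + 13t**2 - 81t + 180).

Apply the Euclidean algorithm:
  t**4 - 4t**3 - 6t**2 + 15t + 36 = (t**4 - 5t**3 + 13t**2 - 81t + 180) + (t**3 - 19t**2 + 96t - 144)
  t**4 - 5t**3 + 13t**2 - 81t + 180 = (t + 14)(t**3 - 19t**2 + 96t - 144) + (183t**2 - 1281t + 2196)
  t**3 - 19t**2 + 96t - 144 = ((1/183)t - 4/61)(183t**2 - 1281t + 2196) + (0)
Last nonzero remainder: 183t**2 - 1281t + 2196. Dividing through by 183 gives the monic gcd t**2 - 7t + 12.
Cancel t**2 - 7t + 12 from numerator and denominator to get the reduced form.

(t**2 + 3t + 3)/(t**2 + 2t + 15)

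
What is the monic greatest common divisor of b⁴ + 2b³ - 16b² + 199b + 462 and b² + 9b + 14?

b² + 9b + 14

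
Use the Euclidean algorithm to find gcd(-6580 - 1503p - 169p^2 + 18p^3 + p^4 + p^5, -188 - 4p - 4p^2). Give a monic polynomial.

Apply the Euclidean algorithm:
  p^5 + p^4 + 18p^3 - 169p^2 - 1503p - 6580 = (-(1/4)p^3 + (29/4)p + 35)(-4p^2 - 4p - 188) + (0)
Last nonzero remainder: -4p^2 - 4p - 188. Dividing through by -4 gives the monic gcd p^2 + p + 47.

47 + p + p^2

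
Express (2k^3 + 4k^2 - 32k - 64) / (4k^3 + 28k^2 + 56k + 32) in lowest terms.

(k - 4)/(2k + 2)

By polynomial division,
  2k^3 + 4k^2 - 32k - 64 = (1/2)(4k^3 + 28k^2 + 56k + 32) + (-10k^2 - 60k - 80)
  4k^3 + 28k^2 + 56k + 32 = (-(2/5)k - 2/5)(-10k^2 - 60k - 80) + (0)
Last nonzero remainder: -10k^2 - 60k - 80. Dividing through by -10 gives the monic gcd k^2 + 6k + 8.
Cancel k^2 + 6k + 8 from numerator and denominator to get the reduced form.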